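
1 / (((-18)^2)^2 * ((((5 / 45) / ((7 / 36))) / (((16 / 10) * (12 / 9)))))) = 7 / 196830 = 0.00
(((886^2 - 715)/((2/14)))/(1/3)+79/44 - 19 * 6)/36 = 724670707/1584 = 457494.13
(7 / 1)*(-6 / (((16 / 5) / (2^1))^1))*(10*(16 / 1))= -4200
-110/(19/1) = -110/19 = -5.79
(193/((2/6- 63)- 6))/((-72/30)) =965/824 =1.17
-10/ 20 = -1/ 2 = -0.50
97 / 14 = 6.93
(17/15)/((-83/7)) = -0.10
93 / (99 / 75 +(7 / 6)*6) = 2325 / 208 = 11.18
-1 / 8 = -0.12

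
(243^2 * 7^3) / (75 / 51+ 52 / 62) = 10673756289 / 1217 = 8770547.48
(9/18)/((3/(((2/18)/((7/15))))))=5/126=0.04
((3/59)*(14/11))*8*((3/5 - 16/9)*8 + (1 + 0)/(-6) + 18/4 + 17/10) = -3416/1947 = -1.75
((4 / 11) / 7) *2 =8 / 77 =0.10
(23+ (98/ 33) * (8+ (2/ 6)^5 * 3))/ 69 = 11371/ 16767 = 0.68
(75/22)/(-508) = -75/11176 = -0.01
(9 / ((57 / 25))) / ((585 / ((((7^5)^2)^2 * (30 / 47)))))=3989613314880600050 / 11609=343665545256318.38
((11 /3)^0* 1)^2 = 1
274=274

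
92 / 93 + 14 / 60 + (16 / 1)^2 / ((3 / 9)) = 769.22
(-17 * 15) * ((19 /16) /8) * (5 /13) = -14.56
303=303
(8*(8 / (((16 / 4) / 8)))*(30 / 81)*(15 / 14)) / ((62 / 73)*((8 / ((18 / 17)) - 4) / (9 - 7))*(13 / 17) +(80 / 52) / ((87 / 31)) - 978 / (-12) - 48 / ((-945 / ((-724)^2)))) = 14971424000 / 7872185167929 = 0.00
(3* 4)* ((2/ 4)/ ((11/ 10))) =5.45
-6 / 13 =-0.46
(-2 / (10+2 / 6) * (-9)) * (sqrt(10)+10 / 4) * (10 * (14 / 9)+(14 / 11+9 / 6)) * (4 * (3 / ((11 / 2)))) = 653220 / 3751+261288 * sqrt(10) / 3751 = 394.42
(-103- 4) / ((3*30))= -107 / 90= -1.19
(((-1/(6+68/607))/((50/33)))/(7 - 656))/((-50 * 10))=-1821/5472250000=-0.00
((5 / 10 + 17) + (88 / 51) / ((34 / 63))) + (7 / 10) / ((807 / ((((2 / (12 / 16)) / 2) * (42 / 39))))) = 1882670783 / 90956970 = 20.70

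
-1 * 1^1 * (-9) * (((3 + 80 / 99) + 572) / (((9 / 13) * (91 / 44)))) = 228020 / 63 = 3619.37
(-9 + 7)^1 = -2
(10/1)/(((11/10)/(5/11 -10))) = -10500/121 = -86.78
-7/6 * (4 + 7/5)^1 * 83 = -5229/10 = -522.90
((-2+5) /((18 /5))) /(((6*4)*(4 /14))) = 35 /288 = 0.12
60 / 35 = 12 / 7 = 1.71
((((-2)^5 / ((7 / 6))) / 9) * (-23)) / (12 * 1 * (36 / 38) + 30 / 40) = 111872 / 19341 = 5.78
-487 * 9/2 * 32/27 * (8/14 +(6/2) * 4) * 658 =-64455424/3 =-21485141.33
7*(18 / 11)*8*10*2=20160 / 11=1832.73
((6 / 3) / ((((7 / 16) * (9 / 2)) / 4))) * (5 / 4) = 320 / 63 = 5.08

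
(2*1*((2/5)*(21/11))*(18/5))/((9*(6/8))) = 224/275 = 0.81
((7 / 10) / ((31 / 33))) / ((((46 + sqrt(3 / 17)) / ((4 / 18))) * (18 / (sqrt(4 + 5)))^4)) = 30107 / 10838179080 - 77 * sqrt(51) / 21676358160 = 0.00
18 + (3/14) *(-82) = 3/7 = 0.43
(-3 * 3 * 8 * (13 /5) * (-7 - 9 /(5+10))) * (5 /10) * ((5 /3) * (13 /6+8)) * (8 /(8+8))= 30134 /5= 6026.80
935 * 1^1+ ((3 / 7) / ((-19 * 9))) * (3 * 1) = 124354 / 133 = 934.99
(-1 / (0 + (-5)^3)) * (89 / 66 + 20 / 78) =459 / 35750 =0.01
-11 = -11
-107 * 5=-535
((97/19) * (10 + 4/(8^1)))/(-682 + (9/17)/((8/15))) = -19788/251389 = -0.08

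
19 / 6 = 3.17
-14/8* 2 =-7/2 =-3.50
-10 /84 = -5 /42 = -0.12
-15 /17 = -0.88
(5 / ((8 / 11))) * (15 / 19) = 825 / 152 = 5.43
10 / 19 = 0.53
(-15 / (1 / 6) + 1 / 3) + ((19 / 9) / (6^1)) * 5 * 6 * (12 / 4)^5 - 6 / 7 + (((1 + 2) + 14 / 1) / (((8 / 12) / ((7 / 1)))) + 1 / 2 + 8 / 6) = 55751 / 21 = 2654.81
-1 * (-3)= 3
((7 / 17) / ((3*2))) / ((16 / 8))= 7 / 204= 0.03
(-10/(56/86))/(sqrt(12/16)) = -17.73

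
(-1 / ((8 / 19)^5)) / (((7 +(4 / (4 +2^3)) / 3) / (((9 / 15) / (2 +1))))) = -22284891 / 10485760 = -2.13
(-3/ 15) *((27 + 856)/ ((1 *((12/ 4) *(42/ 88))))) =-38852/ 315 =-123.34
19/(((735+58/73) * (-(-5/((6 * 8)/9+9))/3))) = 0.22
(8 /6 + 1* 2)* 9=30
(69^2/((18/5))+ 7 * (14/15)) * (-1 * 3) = -3987.10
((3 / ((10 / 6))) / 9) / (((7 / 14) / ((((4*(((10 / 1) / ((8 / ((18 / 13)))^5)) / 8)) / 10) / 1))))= 59049 / 1901020160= 0.00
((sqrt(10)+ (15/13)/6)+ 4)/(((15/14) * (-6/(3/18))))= -763/7020- 7 * sqrt(10)/270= -0.19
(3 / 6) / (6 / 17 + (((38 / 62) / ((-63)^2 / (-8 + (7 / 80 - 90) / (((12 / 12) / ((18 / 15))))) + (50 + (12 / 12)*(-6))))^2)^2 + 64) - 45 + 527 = 1272143442205943661087563915973378 / 2639259203493040962560417378641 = 482.01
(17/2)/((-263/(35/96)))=-595/50496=-0.01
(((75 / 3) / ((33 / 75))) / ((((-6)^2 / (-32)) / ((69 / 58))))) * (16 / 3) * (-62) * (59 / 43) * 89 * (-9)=-299517040000 / 13717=-21835462.56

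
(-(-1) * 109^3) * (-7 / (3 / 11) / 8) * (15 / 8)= -498586165 / 64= -7790408.83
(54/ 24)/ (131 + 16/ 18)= 81/ 4748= 0.02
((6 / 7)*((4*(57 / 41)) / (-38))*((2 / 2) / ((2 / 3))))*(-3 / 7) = 162 / 2009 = 0.08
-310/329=-0.94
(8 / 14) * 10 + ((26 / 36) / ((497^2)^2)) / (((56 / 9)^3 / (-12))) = 30614106705599401 / 5357468673480448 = 5.71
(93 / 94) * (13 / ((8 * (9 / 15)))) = 2015 / 752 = 2.68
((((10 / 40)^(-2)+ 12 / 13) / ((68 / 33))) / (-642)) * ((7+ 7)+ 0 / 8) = -4235 / 23647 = -0.18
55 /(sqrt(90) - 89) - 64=-506079 /7831 - 165 * sqrt(10) /7831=-64.69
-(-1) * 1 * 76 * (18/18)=76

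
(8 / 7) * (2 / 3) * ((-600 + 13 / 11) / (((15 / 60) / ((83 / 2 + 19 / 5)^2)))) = -1029875568 / 275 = -3745002.07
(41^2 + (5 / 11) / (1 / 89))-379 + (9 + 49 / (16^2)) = 3806235 / 2816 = 1351.65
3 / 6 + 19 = 39 / 2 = 19.50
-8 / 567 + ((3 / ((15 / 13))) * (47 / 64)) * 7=2422499 / 181440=13.35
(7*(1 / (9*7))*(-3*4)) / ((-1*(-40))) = -1 / 30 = -0.03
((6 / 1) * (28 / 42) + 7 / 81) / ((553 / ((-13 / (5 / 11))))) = -47333 / 223965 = -0.21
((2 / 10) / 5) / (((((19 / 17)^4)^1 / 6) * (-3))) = -167042 / 3258025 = -0.05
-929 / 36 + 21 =-173 / 36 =-4.81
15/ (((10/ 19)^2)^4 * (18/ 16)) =16983563041/ 7500000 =2264.48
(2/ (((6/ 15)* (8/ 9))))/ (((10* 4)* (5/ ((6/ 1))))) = 27/ 160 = 0.17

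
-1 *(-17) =17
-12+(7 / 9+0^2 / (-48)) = -101 / 9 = -11.22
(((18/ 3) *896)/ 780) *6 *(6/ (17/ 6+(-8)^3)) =-96768/ 198575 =-0.49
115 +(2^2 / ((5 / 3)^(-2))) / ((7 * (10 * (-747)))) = 5412005 / 47061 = 115.00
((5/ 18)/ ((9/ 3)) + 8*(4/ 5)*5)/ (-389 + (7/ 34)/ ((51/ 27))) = -500837/ 6069033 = -0.08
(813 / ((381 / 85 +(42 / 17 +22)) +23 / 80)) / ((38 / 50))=27642000 / 755573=36.58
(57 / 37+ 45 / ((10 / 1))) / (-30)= -149 / 740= -0.20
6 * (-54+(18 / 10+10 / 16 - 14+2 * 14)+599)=67371 / 20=3368.55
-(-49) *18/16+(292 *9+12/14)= 150303/56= 2683.98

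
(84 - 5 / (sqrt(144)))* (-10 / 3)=-5015 / 18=-278.61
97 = 97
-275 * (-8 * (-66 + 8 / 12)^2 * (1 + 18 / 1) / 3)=1605788800 / 27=59473659.26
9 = 9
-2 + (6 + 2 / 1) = 6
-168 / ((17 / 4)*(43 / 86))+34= -766 / 17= -45.06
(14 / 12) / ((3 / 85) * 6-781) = -85 / 56886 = -0.00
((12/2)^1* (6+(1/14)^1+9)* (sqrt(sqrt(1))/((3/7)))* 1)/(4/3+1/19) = 12027/79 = 152.24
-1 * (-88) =88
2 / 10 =0.20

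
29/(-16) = -1.81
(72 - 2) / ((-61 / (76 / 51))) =-5320 / 3111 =-1.71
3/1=3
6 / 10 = 3 / 5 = 0.60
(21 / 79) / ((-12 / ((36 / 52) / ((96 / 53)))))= -1113 / 131456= -0.01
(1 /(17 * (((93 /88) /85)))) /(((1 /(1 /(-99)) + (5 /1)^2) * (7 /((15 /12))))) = -275 /24087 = -0.01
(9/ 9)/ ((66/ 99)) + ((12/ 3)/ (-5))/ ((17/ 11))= 167/ 170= 0.98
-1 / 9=-0.11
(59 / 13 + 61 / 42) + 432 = 437.99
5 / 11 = 0.45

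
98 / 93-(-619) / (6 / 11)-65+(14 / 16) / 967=1070.89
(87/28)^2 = 7569/784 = 9.65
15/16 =0.94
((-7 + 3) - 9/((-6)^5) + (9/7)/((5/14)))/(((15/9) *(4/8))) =-1723/3600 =-0.48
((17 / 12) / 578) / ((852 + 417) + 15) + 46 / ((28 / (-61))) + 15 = -312489641 / 3667104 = -85.21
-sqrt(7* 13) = -sqrt(91) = -9.54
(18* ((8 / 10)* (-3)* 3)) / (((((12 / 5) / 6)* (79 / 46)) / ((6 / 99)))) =-9936 / 869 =-11.43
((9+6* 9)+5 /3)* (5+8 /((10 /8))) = 3686 /5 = 737.20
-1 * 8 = -8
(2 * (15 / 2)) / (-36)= -5 / 12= -0.42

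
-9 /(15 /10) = -6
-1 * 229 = -229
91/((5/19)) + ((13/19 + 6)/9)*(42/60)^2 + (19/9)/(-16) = 2629843/7600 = 346.03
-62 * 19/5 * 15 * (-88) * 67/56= 2604558/7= 372079.71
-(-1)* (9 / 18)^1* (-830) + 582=167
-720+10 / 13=-719.23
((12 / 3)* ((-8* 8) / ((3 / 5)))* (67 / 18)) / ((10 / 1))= -4288 / 27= -158.81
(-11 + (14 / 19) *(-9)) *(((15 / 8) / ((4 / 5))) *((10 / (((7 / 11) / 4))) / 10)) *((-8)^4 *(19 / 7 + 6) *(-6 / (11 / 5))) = 23541120000 / 931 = 25285843.18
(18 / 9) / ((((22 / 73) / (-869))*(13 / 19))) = -109573 / 13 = -8428.69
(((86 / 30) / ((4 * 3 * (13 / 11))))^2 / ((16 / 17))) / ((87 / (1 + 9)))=3803393 / 762203520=0.00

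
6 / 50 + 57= 1428 / 25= 57.12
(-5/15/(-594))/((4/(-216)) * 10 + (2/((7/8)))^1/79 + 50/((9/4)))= 553/21744822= 0.00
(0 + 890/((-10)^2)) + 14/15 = 59/6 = 9.83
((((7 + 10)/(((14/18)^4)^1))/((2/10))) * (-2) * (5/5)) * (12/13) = -13384440/31213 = -428.81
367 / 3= 122.33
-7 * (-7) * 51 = 2499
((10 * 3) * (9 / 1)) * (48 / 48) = 270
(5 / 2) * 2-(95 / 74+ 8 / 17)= 3.25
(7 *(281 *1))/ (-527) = -1967/ 527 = -3.73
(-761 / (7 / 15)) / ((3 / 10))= -38050 / 7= -5435.71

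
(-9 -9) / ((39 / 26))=-12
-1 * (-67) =67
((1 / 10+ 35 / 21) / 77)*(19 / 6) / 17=1007 / 235620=0.00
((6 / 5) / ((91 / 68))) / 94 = 204 / 21385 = 0.01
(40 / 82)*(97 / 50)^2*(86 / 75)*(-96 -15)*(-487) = 14580506306 / 128125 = 113799.07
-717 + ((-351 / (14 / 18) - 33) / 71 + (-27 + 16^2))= -245926 / 497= -494.82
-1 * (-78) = 78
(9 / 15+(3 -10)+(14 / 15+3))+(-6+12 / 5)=-91 / 15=-6.07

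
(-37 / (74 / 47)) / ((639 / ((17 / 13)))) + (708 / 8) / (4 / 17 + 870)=1013489 / 18906732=0.05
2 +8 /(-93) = 178 /93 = 1.91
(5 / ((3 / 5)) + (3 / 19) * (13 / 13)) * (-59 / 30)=-16.70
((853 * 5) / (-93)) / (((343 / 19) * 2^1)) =-81035 / 63798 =-1.27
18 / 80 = 9 / 40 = 0.22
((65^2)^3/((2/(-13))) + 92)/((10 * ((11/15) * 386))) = -2941336733823/16984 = -173182803.45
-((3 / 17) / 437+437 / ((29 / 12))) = -180.83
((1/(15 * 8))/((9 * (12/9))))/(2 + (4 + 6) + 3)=1/21600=0.00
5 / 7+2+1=26 / 7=3.71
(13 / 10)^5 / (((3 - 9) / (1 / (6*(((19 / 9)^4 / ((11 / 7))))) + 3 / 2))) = -170844161969 / 182449400000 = -0.94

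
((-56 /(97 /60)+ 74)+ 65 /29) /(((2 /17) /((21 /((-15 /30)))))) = -41778639 /2813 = -14851.99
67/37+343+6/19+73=293943/703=418.13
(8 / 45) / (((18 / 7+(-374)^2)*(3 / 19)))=532 / 66092625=0.00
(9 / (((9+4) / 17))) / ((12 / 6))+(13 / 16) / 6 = 7513 / 1248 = 6.02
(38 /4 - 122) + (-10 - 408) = -1061 /2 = -530.50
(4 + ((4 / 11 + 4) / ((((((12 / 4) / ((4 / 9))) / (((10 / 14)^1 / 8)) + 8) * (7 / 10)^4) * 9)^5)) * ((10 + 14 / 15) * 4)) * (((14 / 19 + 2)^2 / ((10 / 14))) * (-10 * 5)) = -2235445786372951829684280888361446693760 / 1065875856773729515157472264236161053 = -2097.29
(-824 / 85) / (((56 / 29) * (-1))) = 2987 / 595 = 5.02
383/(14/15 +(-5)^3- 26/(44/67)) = -126390/54007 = -2.34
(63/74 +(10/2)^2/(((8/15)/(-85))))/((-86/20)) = 5895615/6364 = 926.40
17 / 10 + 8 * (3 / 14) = 3.41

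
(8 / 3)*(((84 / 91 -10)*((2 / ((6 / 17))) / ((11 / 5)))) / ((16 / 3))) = -5015 / 429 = -11.69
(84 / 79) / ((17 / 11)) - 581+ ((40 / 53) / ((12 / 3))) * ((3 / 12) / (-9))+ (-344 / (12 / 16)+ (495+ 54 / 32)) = -5558416583 / 10249776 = -542.30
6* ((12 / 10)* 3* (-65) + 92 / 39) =-18068 / 13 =-1389.85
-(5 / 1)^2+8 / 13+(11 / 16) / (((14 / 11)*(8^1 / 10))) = -276167 / 11648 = -23.71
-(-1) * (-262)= -262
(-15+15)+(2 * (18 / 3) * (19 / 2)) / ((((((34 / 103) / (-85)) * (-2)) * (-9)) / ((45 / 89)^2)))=-6604875 / 15842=-416.92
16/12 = 4/3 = 1.33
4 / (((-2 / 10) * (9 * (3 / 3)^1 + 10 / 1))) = -20 / 19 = -1.05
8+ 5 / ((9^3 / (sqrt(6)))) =5 * sqrt(6) / 729+ 8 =8.02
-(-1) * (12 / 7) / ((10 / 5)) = 6 / 7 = 0.86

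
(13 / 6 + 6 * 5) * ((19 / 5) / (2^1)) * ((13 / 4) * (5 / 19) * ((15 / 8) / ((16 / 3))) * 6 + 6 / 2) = 1503277 / 5120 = 293.61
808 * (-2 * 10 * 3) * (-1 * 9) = 436320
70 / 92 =35 / 46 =0.76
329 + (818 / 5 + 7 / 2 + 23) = 5191 / 10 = 519.10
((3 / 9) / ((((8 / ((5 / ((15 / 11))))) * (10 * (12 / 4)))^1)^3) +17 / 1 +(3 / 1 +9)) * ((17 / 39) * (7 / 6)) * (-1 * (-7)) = 27049656916723 / 262020096000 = 103.24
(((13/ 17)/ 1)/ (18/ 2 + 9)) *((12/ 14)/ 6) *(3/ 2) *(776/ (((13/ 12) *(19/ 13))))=4.46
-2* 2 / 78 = -2 / 39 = -0.05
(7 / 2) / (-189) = -1 / 54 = -0.02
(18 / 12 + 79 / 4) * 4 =85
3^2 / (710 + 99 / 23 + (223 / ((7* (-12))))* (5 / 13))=226044 / 17914823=0.01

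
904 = 904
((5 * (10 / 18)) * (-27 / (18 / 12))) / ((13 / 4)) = -200 / 13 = -15.38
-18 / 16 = -9 / 8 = -1.12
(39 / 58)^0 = 1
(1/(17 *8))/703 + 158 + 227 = 36809081/95608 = 385.00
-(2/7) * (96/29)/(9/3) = -64/203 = -0.32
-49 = -49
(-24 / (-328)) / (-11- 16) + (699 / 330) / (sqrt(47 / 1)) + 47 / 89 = 233 * sqrt(47) / 5170 + 17254 / 32841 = 0.83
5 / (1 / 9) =45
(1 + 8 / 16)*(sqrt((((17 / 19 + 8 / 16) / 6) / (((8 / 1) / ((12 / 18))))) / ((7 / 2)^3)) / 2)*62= 31*sqrt(14098) / 3724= 0.99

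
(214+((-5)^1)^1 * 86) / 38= -108 / 19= -5.68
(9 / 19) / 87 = 0.01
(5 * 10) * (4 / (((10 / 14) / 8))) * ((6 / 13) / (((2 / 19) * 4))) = 31920 / 13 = 2455.38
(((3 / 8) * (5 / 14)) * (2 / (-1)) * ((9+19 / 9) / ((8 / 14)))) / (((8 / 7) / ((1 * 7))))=-6125 / 192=-31.90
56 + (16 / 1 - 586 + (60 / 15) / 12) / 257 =41467 / 771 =53.78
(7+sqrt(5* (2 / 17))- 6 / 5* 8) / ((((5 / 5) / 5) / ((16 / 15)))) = -208 / 15+16* sqrt(170) / 51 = -9.78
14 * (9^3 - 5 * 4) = 9926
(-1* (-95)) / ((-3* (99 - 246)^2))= -95 / 64827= -0.00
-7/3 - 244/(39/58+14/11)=-475703/3723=-127.77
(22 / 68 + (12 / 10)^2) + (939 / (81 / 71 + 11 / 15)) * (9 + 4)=5526689377 / 848300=6515.02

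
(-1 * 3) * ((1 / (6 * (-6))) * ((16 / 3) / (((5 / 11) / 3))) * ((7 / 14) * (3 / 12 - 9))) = -77 / 6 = -12.83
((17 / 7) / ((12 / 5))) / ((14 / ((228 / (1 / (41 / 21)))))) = 66215 / 2058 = 32.17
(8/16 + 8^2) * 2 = 129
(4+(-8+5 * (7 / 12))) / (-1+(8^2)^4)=-0.00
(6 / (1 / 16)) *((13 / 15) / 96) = 13 / 15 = 0.87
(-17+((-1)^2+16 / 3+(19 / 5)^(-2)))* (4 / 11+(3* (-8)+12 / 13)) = 37277296 / 154869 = 240.70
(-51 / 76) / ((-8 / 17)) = 867 / 608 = 1.43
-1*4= -4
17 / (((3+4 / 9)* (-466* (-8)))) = 153 / 115568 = 0.00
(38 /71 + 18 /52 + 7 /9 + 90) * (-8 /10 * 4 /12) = -609130 /24921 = -24.44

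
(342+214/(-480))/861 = 81973/206640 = 0.40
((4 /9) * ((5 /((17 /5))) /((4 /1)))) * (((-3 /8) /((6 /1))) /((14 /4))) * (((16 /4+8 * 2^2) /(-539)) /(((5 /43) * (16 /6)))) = 645 /1026256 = 0.00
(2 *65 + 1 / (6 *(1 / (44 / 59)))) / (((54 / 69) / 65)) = 17216420 / 1593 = 10807.55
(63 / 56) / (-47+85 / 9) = -81 / 2704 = -0.03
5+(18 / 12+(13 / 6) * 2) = 65 / 6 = 10.83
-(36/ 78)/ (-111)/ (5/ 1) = 2/ 2405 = 0.00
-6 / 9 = -2 / 3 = -0.67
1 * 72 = 72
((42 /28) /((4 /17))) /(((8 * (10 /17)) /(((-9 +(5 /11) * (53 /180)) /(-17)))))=59687 /84480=0.71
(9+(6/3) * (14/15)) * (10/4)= 163/6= 27.17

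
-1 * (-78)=78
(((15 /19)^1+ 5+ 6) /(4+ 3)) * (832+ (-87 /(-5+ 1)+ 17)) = 1466.53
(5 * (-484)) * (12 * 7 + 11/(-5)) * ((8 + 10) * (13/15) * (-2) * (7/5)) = 216167952/25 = 8646718.08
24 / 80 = 3 / 10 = 0.30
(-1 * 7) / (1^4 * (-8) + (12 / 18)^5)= 0.89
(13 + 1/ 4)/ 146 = 53/ 584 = 0.09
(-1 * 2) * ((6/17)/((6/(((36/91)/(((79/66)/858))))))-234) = 4086036/9401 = 434.64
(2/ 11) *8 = 16/ 11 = 1.45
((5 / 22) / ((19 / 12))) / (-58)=-15 / 6061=-0.00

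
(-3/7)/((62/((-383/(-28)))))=-1149/12152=-0.09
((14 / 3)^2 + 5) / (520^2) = 241 / 2433600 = 0.00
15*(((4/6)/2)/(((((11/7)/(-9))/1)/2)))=-57.27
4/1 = 4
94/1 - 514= -420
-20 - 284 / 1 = -304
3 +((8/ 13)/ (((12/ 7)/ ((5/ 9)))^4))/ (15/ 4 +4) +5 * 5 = 28.00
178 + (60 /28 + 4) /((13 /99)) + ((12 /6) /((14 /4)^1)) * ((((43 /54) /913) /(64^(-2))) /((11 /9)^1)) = 620868023 /2741739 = 226.45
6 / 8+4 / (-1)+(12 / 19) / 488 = -15061 / 4636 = -3.25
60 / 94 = 30 / 47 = 0.64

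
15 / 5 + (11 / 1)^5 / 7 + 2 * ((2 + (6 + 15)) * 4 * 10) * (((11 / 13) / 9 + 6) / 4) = 21141284 / 819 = 25813.53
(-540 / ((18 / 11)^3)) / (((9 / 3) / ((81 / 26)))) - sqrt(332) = -6655 / 52 - 2 *sqrt(83) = -146.20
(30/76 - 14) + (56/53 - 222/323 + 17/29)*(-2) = -15406137/992902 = -15.52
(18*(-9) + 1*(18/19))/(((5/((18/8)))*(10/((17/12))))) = -10.27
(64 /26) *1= 32 /13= 2.46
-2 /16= -1 /8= -0.12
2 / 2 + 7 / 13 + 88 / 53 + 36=27008 / 689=39.20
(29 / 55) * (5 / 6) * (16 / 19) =232 / 627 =0.37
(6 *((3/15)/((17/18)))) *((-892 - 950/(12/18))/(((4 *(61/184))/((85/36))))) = -319746/61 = -5241.74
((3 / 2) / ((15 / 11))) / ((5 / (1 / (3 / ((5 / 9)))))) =11 / 270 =0.04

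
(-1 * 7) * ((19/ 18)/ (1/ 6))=-133/ 3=-44.33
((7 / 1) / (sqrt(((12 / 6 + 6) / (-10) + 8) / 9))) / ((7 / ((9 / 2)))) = 9 * sqrt(5) / 4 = 5.03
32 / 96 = 1 / 3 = 0.33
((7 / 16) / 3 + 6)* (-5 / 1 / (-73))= 1475 / 3504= 0.42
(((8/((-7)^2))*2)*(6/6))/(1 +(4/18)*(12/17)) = 816/2891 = 0.28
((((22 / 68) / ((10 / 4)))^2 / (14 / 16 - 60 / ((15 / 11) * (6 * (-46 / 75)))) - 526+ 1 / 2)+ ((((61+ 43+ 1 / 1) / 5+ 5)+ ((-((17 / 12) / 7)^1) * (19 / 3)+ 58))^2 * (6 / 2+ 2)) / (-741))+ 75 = -132891793336033943 / 267566583538800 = -496.67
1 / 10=0.10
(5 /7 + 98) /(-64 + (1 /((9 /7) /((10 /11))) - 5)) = -68409 /47327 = -1.45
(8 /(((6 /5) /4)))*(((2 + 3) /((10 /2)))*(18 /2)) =240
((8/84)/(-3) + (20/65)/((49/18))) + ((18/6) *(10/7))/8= 14149/22932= 0.62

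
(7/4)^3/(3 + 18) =49/192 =0.26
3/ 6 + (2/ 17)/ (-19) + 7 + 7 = 9363/ 646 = 14.49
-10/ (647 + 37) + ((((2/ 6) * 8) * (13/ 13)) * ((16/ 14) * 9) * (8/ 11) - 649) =-16565839/ 26334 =-629.07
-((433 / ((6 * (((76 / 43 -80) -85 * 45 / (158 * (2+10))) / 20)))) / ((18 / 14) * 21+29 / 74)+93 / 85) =-493198267109 / 1127260540605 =-0.44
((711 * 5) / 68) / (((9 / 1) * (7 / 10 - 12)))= -1975 / 3842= -0.51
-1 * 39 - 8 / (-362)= -7055 / 181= -38.98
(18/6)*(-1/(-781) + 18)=42177/781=54.00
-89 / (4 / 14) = -311.50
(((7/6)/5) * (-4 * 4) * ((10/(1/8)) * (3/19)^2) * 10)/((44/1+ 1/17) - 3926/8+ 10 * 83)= -365568/1881893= -0.19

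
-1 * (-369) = 369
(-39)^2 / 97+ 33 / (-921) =465880 / 29779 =15.64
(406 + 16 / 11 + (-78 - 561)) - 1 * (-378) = 146.45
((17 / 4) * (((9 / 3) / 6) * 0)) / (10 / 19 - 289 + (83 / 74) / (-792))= 0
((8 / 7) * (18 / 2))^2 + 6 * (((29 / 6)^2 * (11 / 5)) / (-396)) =5557511 / 52920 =105.02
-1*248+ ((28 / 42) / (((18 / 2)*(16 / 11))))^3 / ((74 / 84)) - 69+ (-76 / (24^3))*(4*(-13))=-19682440531 / 62145792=-316.71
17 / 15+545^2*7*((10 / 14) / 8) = 22277011 / 120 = 185641.76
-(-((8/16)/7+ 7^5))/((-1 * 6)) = -78433/28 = -2801.18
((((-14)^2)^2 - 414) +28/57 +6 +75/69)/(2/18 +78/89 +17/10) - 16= 14127.02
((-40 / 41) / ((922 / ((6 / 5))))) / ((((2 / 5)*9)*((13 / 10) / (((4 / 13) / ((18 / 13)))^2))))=-800 / 59708259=-0.00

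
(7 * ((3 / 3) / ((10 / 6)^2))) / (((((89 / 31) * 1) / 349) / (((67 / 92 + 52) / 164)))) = 3306427047 / 33570800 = 98.49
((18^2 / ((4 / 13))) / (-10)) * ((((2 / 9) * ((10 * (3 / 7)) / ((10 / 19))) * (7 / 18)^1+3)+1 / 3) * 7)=-29757 / 10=-2975.70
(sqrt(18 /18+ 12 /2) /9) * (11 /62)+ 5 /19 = 11 * sqrt(7) /558+ 5 /19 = 0.32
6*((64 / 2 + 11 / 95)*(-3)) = -54918 / 95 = -578.08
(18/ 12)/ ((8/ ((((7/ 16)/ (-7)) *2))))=-3/ 128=-0.02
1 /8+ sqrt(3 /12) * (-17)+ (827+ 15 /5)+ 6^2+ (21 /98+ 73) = 52127 /56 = 930.84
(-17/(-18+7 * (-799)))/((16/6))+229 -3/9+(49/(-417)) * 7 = 4264875035/18718296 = 227.85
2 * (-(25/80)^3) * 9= -1125/2048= -0.55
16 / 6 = 8 / 3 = 2.67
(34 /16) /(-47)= -17 /376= -0.05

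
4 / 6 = 2 / 3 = 0.67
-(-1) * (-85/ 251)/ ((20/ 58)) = -493/ 502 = -0.98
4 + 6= 10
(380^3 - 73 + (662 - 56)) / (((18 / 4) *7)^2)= 55301.12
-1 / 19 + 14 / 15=251 / 285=0.88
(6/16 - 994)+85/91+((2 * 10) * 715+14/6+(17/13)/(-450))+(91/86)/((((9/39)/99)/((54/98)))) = 13643841301/1006200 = 13559.77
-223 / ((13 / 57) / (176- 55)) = -118310.08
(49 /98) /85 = 0.01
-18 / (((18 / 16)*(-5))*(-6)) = -8 / 15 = -0.53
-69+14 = -55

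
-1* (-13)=13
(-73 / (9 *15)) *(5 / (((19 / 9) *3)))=-73 / 171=-0.43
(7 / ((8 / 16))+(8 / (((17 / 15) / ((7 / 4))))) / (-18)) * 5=3395 / 51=66.57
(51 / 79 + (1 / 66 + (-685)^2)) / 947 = 2446542595 / 4937658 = 495.49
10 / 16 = 5 / 8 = 0.62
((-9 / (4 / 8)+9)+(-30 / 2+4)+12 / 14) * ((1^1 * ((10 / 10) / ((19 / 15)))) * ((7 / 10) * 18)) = -3618 / 19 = -190.42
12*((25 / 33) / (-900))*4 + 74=7322 / 99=73.96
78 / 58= 39 / 29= 1.34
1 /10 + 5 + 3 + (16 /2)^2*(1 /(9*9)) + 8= 13681 /810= 16.89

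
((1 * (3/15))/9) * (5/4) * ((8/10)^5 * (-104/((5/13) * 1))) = -346112/140625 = -2.46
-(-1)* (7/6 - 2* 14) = -161/6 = -26.83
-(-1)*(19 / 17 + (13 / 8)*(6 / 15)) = 601 / 340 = 1.77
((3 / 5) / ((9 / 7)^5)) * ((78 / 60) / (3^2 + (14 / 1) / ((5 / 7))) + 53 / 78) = 5226977 / 42220035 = 0.12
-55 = -55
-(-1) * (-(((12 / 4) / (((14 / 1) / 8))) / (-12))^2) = -1 / 49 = -0.02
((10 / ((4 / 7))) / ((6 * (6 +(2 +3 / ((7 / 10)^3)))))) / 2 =12005 / 137856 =0.09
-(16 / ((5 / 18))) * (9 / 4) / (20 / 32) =-5184 / 25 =-207.36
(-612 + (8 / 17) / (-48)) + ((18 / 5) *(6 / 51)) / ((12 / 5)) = -3671 / 6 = -611.83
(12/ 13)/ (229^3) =12/ 156116857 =0.00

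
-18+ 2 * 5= -8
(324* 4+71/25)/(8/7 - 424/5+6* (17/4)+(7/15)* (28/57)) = -77735574/3466985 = -22.42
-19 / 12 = -1.58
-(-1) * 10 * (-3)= -30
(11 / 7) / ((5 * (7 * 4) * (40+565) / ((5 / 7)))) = 1 / 75460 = 0.00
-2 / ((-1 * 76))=1 / 38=0.03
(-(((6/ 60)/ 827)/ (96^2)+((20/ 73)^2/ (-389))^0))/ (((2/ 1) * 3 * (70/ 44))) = -838379531/ 8002713600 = -0.10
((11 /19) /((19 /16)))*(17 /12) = 748 /1083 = 0.69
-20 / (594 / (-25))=250 / 297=0.84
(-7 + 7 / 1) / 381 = 0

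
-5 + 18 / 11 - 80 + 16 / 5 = -4409 / 55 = -80.16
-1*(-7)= 7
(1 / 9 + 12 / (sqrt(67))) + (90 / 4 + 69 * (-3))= -3319 / 18 + 12 * sqrt(67) / 67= -182.92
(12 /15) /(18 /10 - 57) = -1 /69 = -0.01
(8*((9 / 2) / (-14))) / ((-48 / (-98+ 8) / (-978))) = 66015 / 14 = 4715.36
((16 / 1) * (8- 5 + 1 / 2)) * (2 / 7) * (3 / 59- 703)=-663584 / 59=-11247.19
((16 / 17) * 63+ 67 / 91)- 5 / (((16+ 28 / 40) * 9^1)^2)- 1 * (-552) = 2138853796799 / 3494686923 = 612.03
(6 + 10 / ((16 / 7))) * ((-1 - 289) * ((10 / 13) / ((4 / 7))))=-421225 / 104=-4050.24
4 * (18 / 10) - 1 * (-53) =301 / 5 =60.20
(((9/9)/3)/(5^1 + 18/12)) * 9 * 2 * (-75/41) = -900/533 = -1.69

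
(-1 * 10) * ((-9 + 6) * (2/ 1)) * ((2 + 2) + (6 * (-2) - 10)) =-1080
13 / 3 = 4.33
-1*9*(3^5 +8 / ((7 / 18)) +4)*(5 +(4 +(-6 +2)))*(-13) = 1095705 / 7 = 156529.29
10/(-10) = -1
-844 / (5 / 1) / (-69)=844 / 345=2.45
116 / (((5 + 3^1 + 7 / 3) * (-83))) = -348 / 2573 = -0.14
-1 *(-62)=62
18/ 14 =9/ 7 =1.29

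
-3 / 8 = -0.38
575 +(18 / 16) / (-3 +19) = 73609 / 128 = 575.07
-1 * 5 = -5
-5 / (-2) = 5 / 2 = 2.50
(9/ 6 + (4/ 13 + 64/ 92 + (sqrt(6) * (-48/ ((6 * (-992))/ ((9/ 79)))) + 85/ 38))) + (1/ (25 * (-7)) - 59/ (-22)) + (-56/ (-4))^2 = 9 * sqrt(6)/ 9796 + 4449090593/ 21871850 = 203.42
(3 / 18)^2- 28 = -1007 / 36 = -27.97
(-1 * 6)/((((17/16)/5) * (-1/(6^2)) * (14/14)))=17280/17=1016.47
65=65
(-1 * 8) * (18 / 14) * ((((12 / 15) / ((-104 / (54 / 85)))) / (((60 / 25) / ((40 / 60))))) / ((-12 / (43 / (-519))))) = 129 / 1338155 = 0.00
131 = 131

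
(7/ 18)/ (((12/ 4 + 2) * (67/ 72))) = 28/ 335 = 0.08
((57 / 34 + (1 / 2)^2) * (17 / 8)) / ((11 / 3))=393 / 352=1.12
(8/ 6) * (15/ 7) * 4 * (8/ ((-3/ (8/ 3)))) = -5120/ 63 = -81.27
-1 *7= -7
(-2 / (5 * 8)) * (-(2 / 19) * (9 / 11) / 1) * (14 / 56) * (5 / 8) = 9 / 13376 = 0.00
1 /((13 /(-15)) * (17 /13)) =-15 /17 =-0.88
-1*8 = -8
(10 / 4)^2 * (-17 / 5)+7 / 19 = -1587 / 76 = -20.88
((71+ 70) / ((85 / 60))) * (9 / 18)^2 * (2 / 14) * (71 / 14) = 30033 / 1666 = 18.03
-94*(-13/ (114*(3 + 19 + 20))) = 611/ 2394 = 0.26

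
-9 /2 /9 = -1 /2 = -0.50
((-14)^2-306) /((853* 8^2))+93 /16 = 158603 /27296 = 5.81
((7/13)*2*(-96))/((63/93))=-1984/13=-152.62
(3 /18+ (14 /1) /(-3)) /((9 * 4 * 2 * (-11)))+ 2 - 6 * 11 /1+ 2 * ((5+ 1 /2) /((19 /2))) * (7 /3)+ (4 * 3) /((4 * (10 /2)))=-3044339 /50160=-60.69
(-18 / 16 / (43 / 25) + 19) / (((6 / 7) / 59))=2606443 / 2064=1262.81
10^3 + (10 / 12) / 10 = 12001 / 12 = 1000.08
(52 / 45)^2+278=565654 / 2025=279.34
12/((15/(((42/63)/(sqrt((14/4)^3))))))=16*sqrt(14)/735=0.08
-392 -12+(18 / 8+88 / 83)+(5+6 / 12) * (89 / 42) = -678088 / 1743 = -389.03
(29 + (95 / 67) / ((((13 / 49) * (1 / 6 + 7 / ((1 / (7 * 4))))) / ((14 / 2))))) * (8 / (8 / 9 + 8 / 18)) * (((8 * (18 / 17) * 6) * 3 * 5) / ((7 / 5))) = 11634977246400 / 121994873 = 95372.67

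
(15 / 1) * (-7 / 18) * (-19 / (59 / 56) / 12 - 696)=2160515 / 531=4068.77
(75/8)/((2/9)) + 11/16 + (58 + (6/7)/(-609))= 1146731/11368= 100.87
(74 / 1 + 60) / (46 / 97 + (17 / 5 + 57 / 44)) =2859560 / 110321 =25.92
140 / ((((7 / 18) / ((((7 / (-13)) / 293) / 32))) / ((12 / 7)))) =-135 / 3809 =-0.04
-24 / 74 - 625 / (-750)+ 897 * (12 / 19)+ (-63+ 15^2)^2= 113088947 / 4218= 26811.04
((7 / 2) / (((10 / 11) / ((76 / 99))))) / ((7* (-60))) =-19 / 2700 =-0.01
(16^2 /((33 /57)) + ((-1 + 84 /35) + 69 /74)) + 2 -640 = -787487 /4070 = -193.49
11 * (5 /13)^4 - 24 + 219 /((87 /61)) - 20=90937672 /828269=109.79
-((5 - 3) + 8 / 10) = -14 / 5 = -2.80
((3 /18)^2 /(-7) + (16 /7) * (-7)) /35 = -4033 /8820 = -0.46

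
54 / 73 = 0.74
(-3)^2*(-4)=-36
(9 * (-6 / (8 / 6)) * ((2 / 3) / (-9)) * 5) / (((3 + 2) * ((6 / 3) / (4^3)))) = 96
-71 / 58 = -1.22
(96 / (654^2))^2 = 64 / 1270423449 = 0.00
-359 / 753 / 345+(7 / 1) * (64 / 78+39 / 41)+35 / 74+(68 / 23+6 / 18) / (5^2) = 13.01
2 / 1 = 2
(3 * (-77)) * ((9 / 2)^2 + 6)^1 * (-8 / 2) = 24255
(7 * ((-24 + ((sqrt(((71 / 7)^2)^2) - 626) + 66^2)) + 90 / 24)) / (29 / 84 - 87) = -307.99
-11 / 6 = -1.83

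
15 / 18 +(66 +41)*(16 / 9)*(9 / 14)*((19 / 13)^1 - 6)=-302569 / 546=-554.16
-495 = -495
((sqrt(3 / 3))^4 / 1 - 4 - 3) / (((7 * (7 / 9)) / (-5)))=270 / 49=5.51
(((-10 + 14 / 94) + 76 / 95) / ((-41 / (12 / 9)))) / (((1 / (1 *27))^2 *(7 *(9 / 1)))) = 3.41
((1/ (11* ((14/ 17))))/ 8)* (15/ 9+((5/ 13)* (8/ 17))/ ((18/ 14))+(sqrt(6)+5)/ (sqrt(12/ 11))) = 3595/ 144144+17* sqrt(33)* (sqrt(6)+5)/ 7392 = 0.12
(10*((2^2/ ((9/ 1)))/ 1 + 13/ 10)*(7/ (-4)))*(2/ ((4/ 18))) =-1099/ 4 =-274.75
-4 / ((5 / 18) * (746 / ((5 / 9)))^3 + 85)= -100 / 16814020033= -0.00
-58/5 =-11.60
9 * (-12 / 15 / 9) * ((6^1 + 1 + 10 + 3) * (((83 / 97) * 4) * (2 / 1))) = -10624 / 97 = -109.53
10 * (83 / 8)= 415 / 4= 103.75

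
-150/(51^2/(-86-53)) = 6950/867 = 8.02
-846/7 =-120.86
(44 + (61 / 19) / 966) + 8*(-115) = -16078043 / 18354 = -876.00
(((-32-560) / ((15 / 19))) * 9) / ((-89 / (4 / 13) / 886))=119588736 / 5785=20672.21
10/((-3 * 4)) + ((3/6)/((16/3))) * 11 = 19/96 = 0.20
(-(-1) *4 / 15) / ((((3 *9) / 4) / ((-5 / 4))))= -0.05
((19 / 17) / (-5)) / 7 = -19 / 595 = -0.03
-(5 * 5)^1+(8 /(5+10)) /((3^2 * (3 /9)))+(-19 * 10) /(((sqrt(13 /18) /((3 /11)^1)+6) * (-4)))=-2679653 /191655 - 9405 * sqrt(26) /8518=-19.61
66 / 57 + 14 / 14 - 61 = -1118 / 19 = -58.84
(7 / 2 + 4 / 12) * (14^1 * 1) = 161 / 3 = 53.67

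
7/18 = 0.39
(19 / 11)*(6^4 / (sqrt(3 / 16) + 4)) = 1575936 / 2783 -98496*sqrt(3) / 2783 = 504.97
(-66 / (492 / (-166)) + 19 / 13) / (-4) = -3162 / 533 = -5.93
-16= -16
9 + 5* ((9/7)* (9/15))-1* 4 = 62/7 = 8.86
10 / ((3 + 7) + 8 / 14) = 35 / 37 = 0.95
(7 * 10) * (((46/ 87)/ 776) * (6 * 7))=5635/ 2813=2.00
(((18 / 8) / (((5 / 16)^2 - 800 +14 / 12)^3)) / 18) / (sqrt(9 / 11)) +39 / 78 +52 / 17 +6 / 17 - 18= -479 / 34 - 18874368 * sqrt(11) / 230830350233352589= -14.09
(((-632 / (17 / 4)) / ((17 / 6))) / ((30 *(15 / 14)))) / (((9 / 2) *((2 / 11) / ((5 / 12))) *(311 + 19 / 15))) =-24332 / 9137313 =-0.00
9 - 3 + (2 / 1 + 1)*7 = 27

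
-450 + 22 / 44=-449.50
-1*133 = -133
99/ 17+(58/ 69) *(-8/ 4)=4859/ 1173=4.14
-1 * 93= -93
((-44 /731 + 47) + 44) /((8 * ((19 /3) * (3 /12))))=199431 /27778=7.18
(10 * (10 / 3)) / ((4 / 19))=475 / 3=158.33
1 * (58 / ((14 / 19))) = 78.71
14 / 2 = 7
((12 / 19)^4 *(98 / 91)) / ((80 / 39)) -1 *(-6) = 3964062 / 651605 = 6.08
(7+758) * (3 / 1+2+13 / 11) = 52020 / 11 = 4729.09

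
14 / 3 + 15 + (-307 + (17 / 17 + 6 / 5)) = -4277 / 15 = -285.13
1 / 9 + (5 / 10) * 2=10 / 9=1.11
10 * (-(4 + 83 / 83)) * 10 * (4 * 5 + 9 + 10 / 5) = -15500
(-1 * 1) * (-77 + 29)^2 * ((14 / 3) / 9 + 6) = -45056 / 3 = -15018.67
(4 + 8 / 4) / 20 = 3 / 10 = 0.30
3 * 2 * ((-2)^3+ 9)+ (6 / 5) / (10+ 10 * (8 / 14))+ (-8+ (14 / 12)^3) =-19939 / 59400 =-0.34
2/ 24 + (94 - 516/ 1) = -5063/ 12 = -421.92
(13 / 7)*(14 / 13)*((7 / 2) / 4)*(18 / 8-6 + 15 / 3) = 35 / 16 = 2.19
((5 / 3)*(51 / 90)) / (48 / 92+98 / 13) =5083 / 43380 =0.12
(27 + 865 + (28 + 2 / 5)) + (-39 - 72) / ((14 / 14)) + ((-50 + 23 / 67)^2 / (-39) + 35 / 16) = 3493773499 / 4668560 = 748.36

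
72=72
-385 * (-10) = 3850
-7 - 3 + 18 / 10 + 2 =-6.20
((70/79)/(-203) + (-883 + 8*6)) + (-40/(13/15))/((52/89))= -353881005/387179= -914.00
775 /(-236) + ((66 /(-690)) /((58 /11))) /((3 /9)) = -2627459 /787060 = -3.34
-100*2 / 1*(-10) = 2000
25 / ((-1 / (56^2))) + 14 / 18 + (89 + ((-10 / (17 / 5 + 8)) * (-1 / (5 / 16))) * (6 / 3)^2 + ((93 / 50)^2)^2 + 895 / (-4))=-83908391123129 / 1068750000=-78510.78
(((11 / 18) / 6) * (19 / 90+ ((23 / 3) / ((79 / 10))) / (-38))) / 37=275759 / 539819640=0.00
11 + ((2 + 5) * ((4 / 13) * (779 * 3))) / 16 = 16931 / 52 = 325.60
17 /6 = 2.83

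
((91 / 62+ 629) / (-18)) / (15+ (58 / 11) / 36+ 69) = -429979 / 1032982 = -0.42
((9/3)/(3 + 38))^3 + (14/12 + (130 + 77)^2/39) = 5912665775/5375838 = 1099.86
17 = 17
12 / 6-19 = -17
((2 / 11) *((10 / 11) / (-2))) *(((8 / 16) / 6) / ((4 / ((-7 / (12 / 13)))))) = 455 / 34848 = 0.01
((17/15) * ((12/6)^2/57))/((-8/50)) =-85/171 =-0.50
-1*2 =-2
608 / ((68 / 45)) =6840 / 17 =402.35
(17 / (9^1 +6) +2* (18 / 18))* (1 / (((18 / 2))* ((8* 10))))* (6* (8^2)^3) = 6844.87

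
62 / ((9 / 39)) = 806 / 3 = 268.67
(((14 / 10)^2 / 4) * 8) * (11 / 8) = 539 / 100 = 5.39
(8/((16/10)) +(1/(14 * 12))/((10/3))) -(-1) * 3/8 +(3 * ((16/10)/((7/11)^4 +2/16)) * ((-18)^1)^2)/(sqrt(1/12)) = 3011/560 +202397184 * sqrt(3)/18805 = 18647.34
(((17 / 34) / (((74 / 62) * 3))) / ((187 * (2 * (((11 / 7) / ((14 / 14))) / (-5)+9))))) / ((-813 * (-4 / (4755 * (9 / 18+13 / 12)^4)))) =11795593775 / 29860620337152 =0.00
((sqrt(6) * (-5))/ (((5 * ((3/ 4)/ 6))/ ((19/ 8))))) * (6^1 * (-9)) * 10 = 10260 * sqrt(6) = 25131.76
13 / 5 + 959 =4808 / 5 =961.60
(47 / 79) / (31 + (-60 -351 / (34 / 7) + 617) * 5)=1598 / 6593261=0.00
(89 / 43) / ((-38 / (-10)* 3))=445 / 2451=0.18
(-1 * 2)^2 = 4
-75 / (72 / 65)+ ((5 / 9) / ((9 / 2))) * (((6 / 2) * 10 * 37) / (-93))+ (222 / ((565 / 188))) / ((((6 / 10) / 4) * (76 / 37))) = 7356437897 / 43128936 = 170.57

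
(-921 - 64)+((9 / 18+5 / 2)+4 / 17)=-16690 / 17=-981.76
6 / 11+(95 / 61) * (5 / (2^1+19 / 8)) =10922 / 4697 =2.33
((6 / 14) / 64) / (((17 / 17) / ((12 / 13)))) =9 / 1456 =0.01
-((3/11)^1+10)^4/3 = -163047361/43923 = -3712.12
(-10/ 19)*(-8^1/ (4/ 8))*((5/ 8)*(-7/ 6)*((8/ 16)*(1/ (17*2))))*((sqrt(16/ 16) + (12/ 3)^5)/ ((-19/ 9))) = 538125/ 12274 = 43.84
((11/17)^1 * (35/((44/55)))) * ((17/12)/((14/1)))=275/96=2.86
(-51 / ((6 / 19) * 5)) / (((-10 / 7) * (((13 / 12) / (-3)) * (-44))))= 20349 / 14300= 1.42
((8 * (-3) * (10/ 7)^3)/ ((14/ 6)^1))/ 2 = -36000/ 2401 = -14.99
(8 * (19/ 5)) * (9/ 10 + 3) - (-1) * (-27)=2289/ 25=91.56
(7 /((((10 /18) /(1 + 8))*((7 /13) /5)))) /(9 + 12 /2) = 351 /5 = 70.20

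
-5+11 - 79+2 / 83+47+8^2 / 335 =-716948 / 27805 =-25.78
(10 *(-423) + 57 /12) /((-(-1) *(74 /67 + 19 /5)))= -861.51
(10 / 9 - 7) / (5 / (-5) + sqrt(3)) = -53 *sqrt(3) / 18 - 53 / 18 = -8.04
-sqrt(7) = -2.65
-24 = -24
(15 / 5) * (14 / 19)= 42 / 19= 2.21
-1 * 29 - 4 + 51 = 18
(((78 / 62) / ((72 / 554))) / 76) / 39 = 277 / 84816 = 0.00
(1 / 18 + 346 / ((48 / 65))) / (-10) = -33739 / 720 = -46.86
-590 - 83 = -673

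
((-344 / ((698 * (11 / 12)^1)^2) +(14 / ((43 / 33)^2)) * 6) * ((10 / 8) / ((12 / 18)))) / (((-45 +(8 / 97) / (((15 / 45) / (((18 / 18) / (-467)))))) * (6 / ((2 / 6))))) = -8481880160826475 / 74065867483375988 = -0.11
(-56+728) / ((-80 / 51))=-428.40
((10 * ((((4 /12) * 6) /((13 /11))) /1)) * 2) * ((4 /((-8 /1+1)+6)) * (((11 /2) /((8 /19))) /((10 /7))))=-16093 /13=-1237.92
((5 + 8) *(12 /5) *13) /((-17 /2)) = -4056 /85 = -47.72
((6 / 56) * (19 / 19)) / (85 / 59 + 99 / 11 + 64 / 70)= 0.01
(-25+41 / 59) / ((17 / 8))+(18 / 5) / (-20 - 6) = -754707 / 65195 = -11.58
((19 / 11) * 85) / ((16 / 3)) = 4845 / 176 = 27.53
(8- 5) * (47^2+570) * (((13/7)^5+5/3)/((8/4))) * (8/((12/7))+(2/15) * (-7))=1902287432/5145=369735.17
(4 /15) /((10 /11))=0.29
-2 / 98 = -1 / 49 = -0.02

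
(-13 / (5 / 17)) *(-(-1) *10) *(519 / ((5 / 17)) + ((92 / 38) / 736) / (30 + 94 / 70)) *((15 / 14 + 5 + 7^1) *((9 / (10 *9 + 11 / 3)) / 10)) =-3212947608280839 / 32798544800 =-97960.07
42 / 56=3 / 4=0.75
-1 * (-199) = 199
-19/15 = -1.27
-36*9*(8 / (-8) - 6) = 2268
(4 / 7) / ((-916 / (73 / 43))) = -73 / 68929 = -0.00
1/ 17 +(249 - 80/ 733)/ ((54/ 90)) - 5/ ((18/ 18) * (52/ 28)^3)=34009916923/ 82130451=414.10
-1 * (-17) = 17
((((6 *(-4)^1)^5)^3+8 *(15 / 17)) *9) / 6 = -12873860715379175718732 / 17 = -757285924434069159925.41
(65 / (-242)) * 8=-260 / 121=-2.15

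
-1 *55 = -55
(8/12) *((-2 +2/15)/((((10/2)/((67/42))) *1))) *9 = -268/75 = -3.57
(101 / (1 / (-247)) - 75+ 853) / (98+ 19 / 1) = -206.57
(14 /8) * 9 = 63 /4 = 15.75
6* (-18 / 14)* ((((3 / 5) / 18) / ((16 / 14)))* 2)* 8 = -18 / 5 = -3.60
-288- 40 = -328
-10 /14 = -5 /7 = -0.71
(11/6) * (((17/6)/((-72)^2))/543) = 187/101336832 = 0.00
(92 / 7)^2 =8464 / 49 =172.73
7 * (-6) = -42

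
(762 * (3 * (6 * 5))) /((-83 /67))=-4594860 /83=-55359.76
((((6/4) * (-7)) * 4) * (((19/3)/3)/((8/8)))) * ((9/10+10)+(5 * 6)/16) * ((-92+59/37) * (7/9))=106090243/1332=79647.33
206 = 206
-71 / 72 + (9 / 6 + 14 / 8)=163 / 72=2.26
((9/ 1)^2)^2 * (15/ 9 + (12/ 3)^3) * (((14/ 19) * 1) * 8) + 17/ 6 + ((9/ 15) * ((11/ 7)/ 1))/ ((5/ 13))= 50666771831/ 19950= 2539687.81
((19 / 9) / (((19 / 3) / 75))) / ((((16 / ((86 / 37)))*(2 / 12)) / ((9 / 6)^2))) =29025 / 592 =49.03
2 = 2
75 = 75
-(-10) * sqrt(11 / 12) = 5 * sqrt(33) / 3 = 9.57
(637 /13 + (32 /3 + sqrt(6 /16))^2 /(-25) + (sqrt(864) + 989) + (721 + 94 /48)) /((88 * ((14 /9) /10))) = 663 * sqrt(6) /770 + 1580753 /12320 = 130.42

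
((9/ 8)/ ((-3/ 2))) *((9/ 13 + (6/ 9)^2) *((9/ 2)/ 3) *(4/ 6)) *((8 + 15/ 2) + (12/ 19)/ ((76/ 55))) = -80647/ 5928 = -13.60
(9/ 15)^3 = 27/ 125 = 0.22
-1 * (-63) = 63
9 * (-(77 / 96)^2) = -5929 / 1024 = -5.79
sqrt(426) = 20.64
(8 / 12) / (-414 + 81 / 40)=-80 / 49437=-0.00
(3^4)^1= 81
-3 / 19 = -0.16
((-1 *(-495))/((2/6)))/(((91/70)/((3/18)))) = 2475/13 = 190.38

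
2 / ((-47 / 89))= -178 / 47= -3.79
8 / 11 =0.73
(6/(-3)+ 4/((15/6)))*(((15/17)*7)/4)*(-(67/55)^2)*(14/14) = 94269/102850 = 0.92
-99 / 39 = -33 / 13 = -2.54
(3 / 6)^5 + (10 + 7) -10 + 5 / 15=707 / 96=7.36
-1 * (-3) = 3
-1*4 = -4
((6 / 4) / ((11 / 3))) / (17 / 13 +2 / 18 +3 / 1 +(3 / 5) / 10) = 26325 / 288211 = 0.09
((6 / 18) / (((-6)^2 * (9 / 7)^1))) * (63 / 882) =0.00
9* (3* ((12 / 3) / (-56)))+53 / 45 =-473 / 630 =-0.75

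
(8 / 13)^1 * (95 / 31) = 760 / 403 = 1.89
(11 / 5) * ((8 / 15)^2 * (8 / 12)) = 1408 / 3375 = 0.42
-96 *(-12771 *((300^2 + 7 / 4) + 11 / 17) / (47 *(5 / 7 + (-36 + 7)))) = -66318086268 / 799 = -83001359.53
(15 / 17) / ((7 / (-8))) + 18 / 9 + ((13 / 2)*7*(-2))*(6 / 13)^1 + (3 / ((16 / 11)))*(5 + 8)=-27029 / 1904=-14.20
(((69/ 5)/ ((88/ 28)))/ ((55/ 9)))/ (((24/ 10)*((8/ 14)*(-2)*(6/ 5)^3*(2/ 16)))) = -28175/ 23232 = -1.21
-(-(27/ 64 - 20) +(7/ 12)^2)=-19.92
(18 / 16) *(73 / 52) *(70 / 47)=22995 / 9776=2.35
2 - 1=1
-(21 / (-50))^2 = -441 / 2500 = -0.18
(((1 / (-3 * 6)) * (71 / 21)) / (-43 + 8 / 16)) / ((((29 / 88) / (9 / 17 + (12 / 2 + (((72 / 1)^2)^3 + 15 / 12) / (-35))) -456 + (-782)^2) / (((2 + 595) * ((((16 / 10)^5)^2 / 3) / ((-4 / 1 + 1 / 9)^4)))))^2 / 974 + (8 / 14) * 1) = 218651596350232491957932704308554330366580854173273332218068992 / 2072523946195776960985133495735846795833354592544983338205375184423235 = 0.00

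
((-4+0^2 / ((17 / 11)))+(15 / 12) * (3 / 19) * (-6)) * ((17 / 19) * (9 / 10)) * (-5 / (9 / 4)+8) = -43537 / 1805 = -24.12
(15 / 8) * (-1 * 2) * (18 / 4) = -135 / 8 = -16.88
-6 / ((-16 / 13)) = 39 / 8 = 4.88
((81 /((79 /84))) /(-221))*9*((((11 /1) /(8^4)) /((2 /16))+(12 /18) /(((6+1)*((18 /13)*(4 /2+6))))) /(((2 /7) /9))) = -14854833 /4469504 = -3.32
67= 67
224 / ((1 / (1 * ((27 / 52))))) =1512 / 13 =116.31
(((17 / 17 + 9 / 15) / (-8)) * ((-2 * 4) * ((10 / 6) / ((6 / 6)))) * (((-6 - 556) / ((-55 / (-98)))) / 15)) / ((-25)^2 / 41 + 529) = -9032464 / 27613575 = -0.33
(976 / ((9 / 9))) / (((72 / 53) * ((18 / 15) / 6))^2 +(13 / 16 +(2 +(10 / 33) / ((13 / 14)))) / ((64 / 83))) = 30109172121600 / 127856113339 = 235.49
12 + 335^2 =112237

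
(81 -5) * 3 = 228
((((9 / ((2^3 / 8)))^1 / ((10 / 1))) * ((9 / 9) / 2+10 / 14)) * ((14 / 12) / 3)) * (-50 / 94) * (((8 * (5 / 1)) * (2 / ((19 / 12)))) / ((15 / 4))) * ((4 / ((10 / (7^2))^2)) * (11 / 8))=-1795948 / 4465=-402.23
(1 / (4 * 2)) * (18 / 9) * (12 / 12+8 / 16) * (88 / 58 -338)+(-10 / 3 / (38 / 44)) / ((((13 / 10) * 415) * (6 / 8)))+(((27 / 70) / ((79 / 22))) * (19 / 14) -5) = -54286082510969 / 414255916620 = -131.04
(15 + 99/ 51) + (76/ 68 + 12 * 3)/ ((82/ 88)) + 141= 137849/ 697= 197.77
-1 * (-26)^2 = -676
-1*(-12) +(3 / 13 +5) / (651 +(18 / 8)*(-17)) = 382628 / 31863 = 12.01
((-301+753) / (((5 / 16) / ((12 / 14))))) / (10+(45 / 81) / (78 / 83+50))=123.84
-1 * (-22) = 22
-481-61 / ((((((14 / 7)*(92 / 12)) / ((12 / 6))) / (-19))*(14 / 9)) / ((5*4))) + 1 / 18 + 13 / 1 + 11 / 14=1476.51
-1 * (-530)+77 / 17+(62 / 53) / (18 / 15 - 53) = 124731979 / 233359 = 534.51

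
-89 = -89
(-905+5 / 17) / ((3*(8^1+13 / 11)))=-169180 / 5151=-32.84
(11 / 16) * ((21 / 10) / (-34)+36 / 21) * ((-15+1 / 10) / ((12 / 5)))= -2148729 / 304640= -7.05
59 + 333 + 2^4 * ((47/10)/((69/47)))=152912/345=443.22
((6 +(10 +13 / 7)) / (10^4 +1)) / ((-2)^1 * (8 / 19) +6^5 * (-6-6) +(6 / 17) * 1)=-40375 / 2110006359538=-0.00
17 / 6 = 2.83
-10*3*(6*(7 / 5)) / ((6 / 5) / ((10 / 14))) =-150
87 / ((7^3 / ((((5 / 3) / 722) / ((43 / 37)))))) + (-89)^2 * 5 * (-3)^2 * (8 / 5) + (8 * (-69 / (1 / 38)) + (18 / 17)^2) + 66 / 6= 1690617109416731 / 3077496842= 549348.12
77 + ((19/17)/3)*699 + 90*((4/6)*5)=10836/17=637.41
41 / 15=2.73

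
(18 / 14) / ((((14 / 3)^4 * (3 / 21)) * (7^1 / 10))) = 3645 / 134456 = 0.03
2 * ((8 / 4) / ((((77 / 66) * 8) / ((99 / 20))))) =297 / 140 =2.12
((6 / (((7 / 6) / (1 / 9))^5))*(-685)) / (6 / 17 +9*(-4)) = 372640 / 412494201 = 0.00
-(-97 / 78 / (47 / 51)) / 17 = 97 / 1222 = 0.08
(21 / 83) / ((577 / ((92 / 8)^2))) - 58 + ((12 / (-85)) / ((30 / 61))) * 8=-4904297739 / 81414700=-60.24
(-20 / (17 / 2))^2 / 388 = 400 / 28033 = 0.01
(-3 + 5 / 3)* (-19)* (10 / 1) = 760 / 3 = 253.33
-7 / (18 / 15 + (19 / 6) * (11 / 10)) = -420 / 281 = -1.49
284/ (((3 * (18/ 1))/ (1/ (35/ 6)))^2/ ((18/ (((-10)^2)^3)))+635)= 284/ 5512500635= 0.00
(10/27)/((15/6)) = 0.15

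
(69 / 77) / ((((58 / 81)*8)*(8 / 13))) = 72657 / 285824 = 0.25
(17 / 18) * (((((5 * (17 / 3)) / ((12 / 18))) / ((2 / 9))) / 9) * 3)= 60.21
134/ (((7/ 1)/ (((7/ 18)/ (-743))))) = -67/ 6687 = -0.01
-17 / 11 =-1.55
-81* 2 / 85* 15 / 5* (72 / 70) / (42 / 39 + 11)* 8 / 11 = -1819584 / 5137825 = -0.35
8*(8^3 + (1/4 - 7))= 4042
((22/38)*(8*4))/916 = 88/4351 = 0.02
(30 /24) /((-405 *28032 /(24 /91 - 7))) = 613 /826495488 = 0.00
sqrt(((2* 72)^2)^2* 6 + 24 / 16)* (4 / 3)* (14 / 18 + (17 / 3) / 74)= 569* sqrt(10319560710) / 999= 57859.86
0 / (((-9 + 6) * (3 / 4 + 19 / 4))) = 0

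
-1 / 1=-1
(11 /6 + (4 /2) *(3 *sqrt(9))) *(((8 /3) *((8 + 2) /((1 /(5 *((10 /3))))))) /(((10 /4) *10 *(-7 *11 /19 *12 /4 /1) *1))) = -25840 /891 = -29.00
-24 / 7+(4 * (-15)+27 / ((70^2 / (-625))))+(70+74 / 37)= 1005 / 196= 5.13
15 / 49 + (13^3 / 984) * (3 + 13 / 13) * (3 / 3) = 9.24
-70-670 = -740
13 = 13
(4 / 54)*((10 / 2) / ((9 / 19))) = 190 / 243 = 0.78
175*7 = 1225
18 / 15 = 6 / 5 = 1.20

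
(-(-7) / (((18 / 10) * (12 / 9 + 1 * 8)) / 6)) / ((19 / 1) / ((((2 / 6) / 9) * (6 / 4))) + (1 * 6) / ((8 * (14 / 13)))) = 140 / 19191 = 0.01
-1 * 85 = -85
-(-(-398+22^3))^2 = -105062500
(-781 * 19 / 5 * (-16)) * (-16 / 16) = -237424 / 5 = -47484.80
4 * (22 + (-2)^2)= 104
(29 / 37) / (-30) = -29 / 1110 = -0.03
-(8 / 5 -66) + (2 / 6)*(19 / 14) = 13619 / 210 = 64.85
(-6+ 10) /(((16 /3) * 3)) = 1 /4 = 0.25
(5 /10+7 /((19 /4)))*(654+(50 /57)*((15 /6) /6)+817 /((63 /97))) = 114450325 /30324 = 3774.25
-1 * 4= -4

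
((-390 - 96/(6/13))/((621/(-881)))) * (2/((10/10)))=45812/27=1696.74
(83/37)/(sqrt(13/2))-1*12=-12 + 83*sqrt(26)/481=-11.12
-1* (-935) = 935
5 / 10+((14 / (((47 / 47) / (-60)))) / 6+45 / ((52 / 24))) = -3087 / 26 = -118.73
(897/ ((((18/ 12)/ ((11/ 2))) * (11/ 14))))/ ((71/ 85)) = 355810/ 71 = 5011.41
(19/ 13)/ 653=19/ 8489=0.00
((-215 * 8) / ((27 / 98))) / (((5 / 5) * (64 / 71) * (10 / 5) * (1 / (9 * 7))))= -5235895 / 24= -218162.29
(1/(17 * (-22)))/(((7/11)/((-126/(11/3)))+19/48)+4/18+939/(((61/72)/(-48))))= 13176/262155989843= 0.00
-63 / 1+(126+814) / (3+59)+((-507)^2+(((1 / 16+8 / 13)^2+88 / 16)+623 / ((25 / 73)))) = 8678341665311 / 33529600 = 258826.28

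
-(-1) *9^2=81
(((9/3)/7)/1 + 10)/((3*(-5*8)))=-73/840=-0.09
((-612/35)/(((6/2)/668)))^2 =18570057984/1225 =15159231.01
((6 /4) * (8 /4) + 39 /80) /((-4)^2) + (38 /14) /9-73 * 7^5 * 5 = -494690473303 /80640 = -6134554.48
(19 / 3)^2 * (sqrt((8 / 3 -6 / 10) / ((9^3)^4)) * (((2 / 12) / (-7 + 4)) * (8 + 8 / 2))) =-722 * sqrt(465) / 215233605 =-0.00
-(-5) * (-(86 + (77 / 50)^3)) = -11206533 / 25000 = -448.26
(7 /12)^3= 343 /1728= 0.20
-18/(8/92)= -207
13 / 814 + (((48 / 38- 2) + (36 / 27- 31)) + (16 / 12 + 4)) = -1162465 / 46398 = -25.05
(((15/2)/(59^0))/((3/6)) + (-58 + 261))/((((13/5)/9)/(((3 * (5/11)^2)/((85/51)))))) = 441450/1573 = 280.64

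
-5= -5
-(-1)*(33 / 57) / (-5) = -11 / 95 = -0.12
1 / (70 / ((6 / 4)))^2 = 9 / 19600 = 0.00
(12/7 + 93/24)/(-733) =-313/41048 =-0.01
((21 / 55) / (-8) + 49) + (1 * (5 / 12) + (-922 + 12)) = -1136033 / 1320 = -860.63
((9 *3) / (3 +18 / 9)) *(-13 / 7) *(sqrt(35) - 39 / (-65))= -65.35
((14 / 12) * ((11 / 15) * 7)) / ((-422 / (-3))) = 539 / 12660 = 0.04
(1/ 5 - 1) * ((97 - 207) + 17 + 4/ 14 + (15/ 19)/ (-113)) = 5574032/ 75145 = 74.18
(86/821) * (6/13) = 516/10673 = 0.05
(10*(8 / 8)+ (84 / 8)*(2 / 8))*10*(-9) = -4545 / 4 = -1136.25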